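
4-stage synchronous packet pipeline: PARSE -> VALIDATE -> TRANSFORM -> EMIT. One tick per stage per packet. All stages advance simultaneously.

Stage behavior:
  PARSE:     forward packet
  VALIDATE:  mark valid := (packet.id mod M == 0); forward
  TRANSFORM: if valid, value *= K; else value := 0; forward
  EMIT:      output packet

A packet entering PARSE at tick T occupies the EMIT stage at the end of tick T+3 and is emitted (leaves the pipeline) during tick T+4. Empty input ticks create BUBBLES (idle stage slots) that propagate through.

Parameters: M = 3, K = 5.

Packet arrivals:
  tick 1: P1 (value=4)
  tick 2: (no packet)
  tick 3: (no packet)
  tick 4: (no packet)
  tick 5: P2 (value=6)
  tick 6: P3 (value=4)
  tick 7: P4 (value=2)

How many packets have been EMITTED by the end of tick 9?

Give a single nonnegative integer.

Answer: 2

Derivation:
Tick 1: [PARSE:P1(v=4,ok=F), VALIDATE:-, TRANSFORM:-, EMIT:-] out:-; in:P1
Tick 2: [PARSE:-, VALIDATE:P1(v=4,ok=F), TRANSFORM:-, EMIT:-] out:-; in:-
Tick 3: [PARSE:-, VALIDATE:-, TRANSFORM:P1(v=0,ok=F), EMIT:-] out:-; in:-
Tick 4: [PARSE:-, VALIDATE:-, TRANSFORM:-, EMIT:P1(v=0,ok=F)] out:-; in:-
Tick 5: [PARSE:P2(v=6,ok=F), VALIDATE:-, TRANSFORM:-, EMIT:-] out:P1(v=0); in:P2
Tick 6: [PARSE:P3(v=4,ok=F), VALIDATE:P2(v=6,ok=F), TRANSFORM:-, EMIT:-] out:-; in:P3
Tick 7: [PARSE:P4(v=2,ok=F), VALIDATE:P3(v=4,ok=T), TRANSFORM:P2(v=0,ok=F), EMIT:-] out:-; in:P4
Tick 8: [PARSE:-, VALIDATE:P4(v=2,ok=F), TRANSFORM:P3(v=20,ok=T), EMIT:P2(v=0,ok=F)] out:-; in:-
Tick 9: [PARSE:-, VALIDATE:-, TRANSFORM:P4(v=0,ok=F), EMIT:P3(v=20,ok=T)] out:P2(v=0); in:-
Emitted by tick 9: ['P1', 'P2']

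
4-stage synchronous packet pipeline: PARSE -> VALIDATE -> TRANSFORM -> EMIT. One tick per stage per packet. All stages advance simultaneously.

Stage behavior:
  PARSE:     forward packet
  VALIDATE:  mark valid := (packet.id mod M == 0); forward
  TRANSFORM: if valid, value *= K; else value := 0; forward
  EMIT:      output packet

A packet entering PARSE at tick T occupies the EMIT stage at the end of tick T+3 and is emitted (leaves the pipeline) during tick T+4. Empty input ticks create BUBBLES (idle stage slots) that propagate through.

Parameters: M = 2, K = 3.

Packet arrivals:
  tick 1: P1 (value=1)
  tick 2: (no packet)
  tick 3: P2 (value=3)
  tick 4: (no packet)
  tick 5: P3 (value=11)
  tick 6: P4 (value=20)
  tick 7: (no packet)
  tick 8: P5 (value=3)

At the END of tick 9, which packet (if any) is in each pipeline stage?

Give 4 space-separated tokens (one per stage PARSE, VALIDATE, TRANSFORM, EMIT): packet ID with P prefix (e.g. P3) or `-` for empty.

Tick 1: [PARSE:P1(v=1,ok=F), VALIDATE:-, TRANSFORM:-, EMIT:-] out:-; in:P1
Tick 2: [PARSE:-, VALIDATE:P1(v=1,ok=F), TRANSFORM:-, EMIT:-] out:-; in:-
Tick 3: [PARSE:P2(v=3,ok=F), VALIDATE:-, TRANSFORM:P1(v=0,ok=F), EMIT:-] out:-; in:P2
Tick 4: [PARSE:-, VALIDATE:P2(v=3,ok=T), TRANSFORM:-, EMIT:P1(v=0,ok=F)] out:-; in:-
Tick 5: [PARSE:P3(v=11,ok=F), VALIDATE:-, TRANSFORM:P2(v=9,ok=T), EMIT:-] out:P1(v=0); in:P3
Tick 6: [PARSE:P4(v=20,ok=F), VALIDATE:P3(v=11,ok=F), TRANSFORM:-, EMIT:P2(v=9,ok=T)] out:-; in:P4
Tick 7: [PARSE:-, VALIDATE:P4(v=20,ok=T), TRANSFORM:P3(v=0,ok=F), EMIT:-] out:P2(v=9); in:-
Tick 8: [PARSE:P5(v=3,ok=F), VALIDATE:-, TRANSFORM:P4(v=60,ok=T), EMIT:P3(v=0,ok=F)] out:-; in:P5
Tick 9: [PARSE:-, VALIDATE:P5(v=3,ok=F), TRANSFORM:-, EMIT:P4(v=60,ok=T)] out:P3(v=0); in:-
At end of tick 9: ['-', 'P5', '-', 'P4']

Answer: - P5 - P4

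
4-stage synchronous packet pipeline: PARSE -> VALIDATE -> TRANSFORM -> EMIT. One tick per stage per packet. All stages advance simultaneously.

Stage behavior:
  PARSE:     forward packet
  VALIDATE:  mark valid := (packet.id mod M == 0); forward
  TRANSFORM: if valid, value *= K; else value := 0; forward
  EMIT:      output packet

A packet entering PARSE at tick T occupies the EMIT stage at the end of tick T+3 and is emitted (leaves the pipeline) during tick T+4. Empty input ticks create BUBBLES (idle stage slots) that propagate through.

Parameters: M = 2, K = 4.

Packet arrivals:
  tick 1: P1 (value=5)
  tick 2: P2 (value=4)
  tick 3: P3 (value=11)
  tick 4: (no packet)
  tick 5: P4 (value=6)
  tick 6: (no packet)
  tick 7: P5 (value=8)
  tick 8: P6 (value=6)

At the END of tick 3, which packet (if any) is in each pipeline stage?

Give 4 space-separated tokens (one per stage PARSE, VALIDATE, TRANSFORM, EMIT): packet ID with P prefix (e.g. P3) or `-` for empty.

Answer: P3 P2 P1 -

Derivation:
Tick 1: [PARSE:P1(v=5,ok=F), VALIDATE:-, TRANSFORM:-, EMIT:-] out:-; in:P1
Tick 2: [PARSE:P2(v=4,ok=F), VALIDATE:P1(v=5,ok=F), TRANSFORM:-, EMIT:-] out:-; in:P2
Tick 3: [PARSE:P3(v=11,ok=F), VALIDATE:P2(v=4,ok=T), TRANSFORM:P1(v=0,ok=F), EMIT:-] out:-; in:P3
At end of tick 3: ['P3', 'P2', 'P1', '-']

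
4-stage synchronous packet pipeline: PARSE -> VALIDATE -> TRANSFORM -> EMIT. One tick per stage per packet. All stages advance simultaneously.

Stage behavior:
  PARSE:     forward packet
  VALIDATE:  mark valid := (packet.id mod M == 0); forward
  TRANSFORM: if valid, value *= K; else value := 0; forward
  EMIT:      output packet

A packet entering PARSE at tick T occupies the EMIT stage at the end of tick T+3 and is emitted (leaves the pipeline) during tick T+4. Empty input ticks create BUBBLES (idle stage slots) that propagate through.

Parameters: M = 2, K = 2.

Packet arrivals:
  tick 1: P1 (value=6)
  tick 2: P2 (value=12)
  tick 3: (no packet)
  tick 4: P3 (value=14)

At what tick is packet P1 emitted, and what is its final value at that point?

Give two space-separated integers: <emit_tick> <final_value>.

Tick 1: [PARSE:P1(v=6,ok=F), VALIDATE:-, TRANSFORM:-, EMIT:-] out:-; in:P1
Tick 2: [PARSE:P2(v=12,ok=F), VALIDATE:P1(v=6,ok=F), TRANSFORM:-, EMIT:-] out:-; in:P2
Tick 3: [PARSE:-, VALIDATE:P2(v=12,ok=T), TRANSFORM:P1(v=0,ok=F), EMIT:-] out:-; in:-
Tick 4: [PARSE:P3(v=14,ok=F), VALIDATE:-, TRANSFORM:P2(v=24,ok=T), EMIT:P1(v=0,ok=F)] out:-; in:P3
Tick 5: [PARSE:-, VALIDATE:P3(v=14,ok=F), TRANSFORM:-, EMIT:P2(v=24,ok=T)] out:P1(v=0); in:-
Tick 6: [PARSE:-, VALIDATE:-, TRANSFORM:P3(v=0,ok=F), EMIT:-] out:P2(v=24); in:-
Tick 7: [PARSE:-, VALIDATE:-, TRANSFORM:-, EMIT:P3(v=0,ok=F)] out:-; in:-
Tick 8: [PARSE:-, VALIDATE:-, TRANSFORM:-, EMIT:-] out:P3(v=0); in:-
P1: arrives tick 1, valid=False (id=1, id%2=1), emit tick 5, final value 0

Answer: 5 0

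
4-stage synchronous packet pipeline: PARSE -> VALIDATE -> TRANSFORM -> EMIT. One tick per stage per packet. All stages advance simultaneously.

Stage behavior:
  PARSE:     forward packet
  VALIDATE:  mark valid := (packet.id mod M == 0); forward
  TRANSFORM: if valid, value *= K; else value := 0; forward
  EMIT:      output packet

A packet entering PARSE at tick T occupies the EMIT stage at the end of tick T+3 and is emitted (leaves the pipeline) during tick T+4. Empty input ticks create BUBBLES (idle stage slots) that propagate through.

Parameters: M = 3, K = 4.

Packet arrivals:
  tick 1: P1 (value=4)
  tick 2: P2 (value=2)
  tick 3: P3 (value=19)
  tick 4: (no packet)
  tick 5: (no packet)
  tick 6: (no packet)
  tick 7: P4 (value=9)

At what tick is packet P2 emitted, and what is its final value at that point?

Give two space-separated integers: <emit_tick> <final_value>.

Tick 1: [PARSE:P1(v=4,ok=F), VALIDATE:-, TRANSFORM:-, EMIT:-] out:-; in:P1
Tick 2: [PARSE:P2(v=2,ok=F), VALIDATE:P1(v=4,ok=F), TRANSFORM:-, EMIT:-] out:-; in:P2
Tick 3: [PARSE:P3(v=19,ok=F), VALIDATE:P2(v=2,ok=F), TRANSFORM:P1(v=0,ok=F), EMIT:-] out:-; in:P3
Tick 4: [PARSE:-, VALIDATE:P3(v=19,ok=T), TRANSFORM:P2(v=0,ok=F), EMIT:P1(v=0,ok=F)] out:-; in:-
Tick 5: [PARSE:-, VALIDATE:-, TRANSFORM:P3(v=76,ok=T), EMIT:P2(v=0,ok=F)] out:P1(v=0); in:-
Tick 6: [PARSE:-, VALIDATE:-, TRANSFORM:-, EMIT:P3(v=76,ok=T)] out:P2(v=0); in:-
Tick 7: [PARSE:P4(v=9,ok=F), VALIDATE:-, TRANSFORM:-, EMIT:-] out:P3(v=76); in:P4
Tick 8: [PARSE:-, VALIDATE:P4(v=9,ok=F), TRANSFORM:-, EMIT:-] out:-; in:-
Tick 9: [PARSE:-, VALIDATE:-, TRANSFORM:P4(v=0,ok=F), EMIT:-] out:-; in:-
Tick 10: [PARSE:-, VALIDATE:-, TRANSFORM:-, EMIT:P4(v=0,ok=F)] out:-; in:-
Tick 11: [PARSE:-, VALIDATE:-, TRANSFORM:-, EMIT:-] out:P4(v=0); in:-
P2: arrives tick 2, valid=False (id=2, id%3=2), emit tick 6, final value 0

Answer: 6 0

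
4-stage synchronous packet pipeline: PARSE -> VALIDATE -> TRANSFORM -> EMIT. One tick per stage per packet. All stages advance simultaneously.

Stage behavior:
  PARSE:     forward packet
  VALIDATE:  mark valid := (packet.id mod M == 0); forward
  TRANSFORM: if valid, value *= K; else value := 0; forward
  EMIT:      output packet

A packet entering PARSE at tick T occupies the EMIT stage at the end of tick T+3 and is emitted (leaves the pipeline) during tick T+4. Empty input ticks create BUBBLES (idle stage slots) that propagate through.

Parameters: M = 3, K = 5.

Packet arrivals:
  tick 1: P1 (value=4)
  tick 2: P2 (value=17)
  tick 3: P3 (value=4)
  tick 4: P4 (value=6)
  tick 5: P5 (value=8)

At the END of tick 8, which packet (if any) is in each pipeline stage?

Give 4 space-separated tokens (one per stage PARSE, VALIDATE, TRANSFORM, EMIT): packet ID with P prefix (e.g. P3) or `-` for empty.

Answer: - - - P5

Derivation:
Tick 1: [PARSE:P1(v=4,ok=F), VALIDATE:-, TRANSFORM:-, EMIT:-] out:-; in:P1
Tick 2: [PARSE:P2(v=17,ok=F), VALIDATE:P1(v=4,ok=F), TRANSFORM:-, EMIT:-] out:-; in:P2
Tick 3: [PARSE:P3(v=4,ok=F), VALIDATE:P2(v=17,ok=F), TRANSFORM:P1(v=0,ok=F), EMIT:-] out:-; in:P3
Tick 4: [PARSE:P4(v=6,ok=F), VALIDATE:P3(v=4,ok=T), TRANSFORM:P2(v=0,ok=F), EMIT:P1(v=0,ok=F)] out:-; in:P4
Tick 5: [PARSE:P5(v=8,ok=F), VALIDATE:P4(v=6,ok=F), TRANSFORM:P3(v=20,ok=T), EMIT:P2(v=0,ok=F)] out:P1(v=0); in:P5
Tick 6: [PARSE:-, VALIDATE:P5(v=8,ok=F), TRANSFORM:P4(v=0,ok=F), EMIT:P3(v=20,ok=T)] out:P2(v=0); in:-
Tick 7: [PARSE:-, VALIDATE:-, TRANSFORM:P5(v=0,ok=F), EMIT:P4(v=0,ok=F)] out:P3(v=20); in:-
Tick 8: [PARSE:-, VALIDATE:-, TRANSFORM:-, EMIT:P5(v=0,ok=F)] out:P4(v=0); in:-
At end of tick 8: ['-', '-', '-', 'P5']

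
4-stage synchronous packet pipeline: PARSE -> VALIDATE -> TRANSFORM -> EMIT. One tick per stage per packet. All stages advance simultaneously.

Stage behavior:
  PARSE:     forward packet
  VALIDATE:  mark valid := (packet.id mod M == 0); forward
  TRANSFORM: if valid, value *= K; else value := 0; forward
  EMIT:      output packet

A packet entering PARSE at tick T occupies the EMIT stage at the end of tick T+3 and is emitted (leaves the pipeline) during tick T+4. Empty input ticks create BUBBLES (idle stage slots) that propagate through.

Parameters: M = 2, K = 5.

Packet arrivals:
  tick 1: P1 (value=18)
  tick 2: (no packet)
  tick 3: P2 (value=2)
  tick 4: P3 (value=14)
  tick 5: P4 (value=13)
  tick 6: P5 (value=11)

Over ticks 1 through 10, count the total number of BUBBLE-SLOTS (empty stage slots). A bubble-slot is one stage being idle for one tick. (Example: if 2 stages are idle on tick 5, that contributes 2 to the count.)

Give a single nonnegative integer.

Answer: 20

Derivation:
Tick 1: [PARSE:P1(v=18,ok=F), VALIDATE:-, TRANSFORM:-, EMIT:-] out:-; bubbles=3
Tick 2: [PARSE:-, VALIDATE:P1(v=18,ok=F), TRANSFORM:-, EMIT:-] out:-; bubbles=3
Tick 3: [PARSE:P2(v=2,ok=F), VALIDATE:-, TRANSFORM:P1(v=0,ok=F), EMIT:-] out:-; bubbles=2
Tick 4: [PARSE:P3(v=14,ok=F), VALIDATE:P2(v=2,ok=T), TRANSFORM:-, EMIT:P1(v=0,ok=F)] out:-; bubbles=1
Tick 5: [PARSE:P4(v=13,ok=F), VALIDATE:P3(v=14,ok=F), TRANSFORM:P2(v=10,ok=T), EMIT:-] out:P1(v=0); bubbles=1
Tick 6: [PARSE:P5(v=11,ok=F), VALIDATE:P4(v=13,ok=T), TRANSFORM:P3(v=0,ok=F), EMIT:P2(v=10,ok=T)] out:-; bubbles=0
Tick 7: [PARSE:-, VALIDATE:P5(v=11,ok=F), TRANSFORM:P4(v=65,ok=T), EMIT:P3(v=0,ok=F)] out:P2(v=10); bubbles=1
Tick 8: [PARSE:-, VALIDATE:-, TRANSFORM:P5(v=0,ok=F), EMIT:P4(v=65,ok=T)] out:P3(v=0); bubbles=2
Tick 9: [PARSE:-, VALIDATE:-, TRANSFORM:-, EMIT:P5(v=0,ok=F)] out:P4(v=65); bubbles=3
Tick 10: [PARSE:-, VALIDATE:-, TRANSFORM:-, EMIT:-] out:P5(v=0); bubbles=4
Total bubble-slots: 20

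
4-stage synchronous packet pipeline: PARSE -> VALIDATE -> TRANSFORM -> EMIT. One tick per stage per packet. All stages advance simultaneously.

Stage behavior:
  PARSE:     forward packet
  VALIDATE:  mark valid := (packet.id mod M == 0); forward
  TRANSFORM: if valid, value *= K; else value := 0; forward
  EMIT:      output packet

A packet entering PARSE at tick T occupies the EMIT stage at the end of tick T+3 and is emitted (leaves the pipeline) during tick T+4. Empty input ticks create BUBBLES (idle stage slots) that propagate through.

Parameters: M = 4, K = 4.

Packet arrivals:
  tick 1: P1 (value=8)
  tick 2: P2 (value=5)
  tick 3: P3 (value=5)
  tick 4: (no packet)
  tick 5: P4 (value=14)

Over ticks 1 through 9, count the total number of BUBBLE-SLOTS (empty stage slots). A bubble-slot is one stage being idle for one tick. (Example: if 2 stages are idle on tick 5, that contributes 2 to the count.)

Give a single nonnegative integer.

Tick 1: [PARSE:P1(v=8,ok=F), VALIDATE:-, TRANSFORM:-, EMIT:-] out:-; bubbles=3
Tick 2: [PARSE:P2(v=5,ok=F), VALIDATE:P1(v=8,ok=F), TRANSFORM:-, EMIT:-] out:-; bubbles=2
Tick 3: [PARSE:P3(v=5,ok=F), VALIDATE:P2(v=5,ok=F), TRANSFORM:P1(v=0,ok=F), EMIT:-] out:-; bubbles=1
Tick 4: [PARSE:-, VALIDATE:P3(v=5,ok=F), TRANSFORM:P2(v=0,ok=F), EMIT:P1(v=0,ok=F)] out:-; bubbles=1
Tick 5: [PARSE:P4(v=14,ok=F), VALIDATE:-, TRANSFORM:P3(v=0,ok=F), EMIT:P2(v=0,ok=F)] out:P1(v=0); bubbles=1
Tick 6: [PARSE:-, VALIDATE:P4(v=14,ok=T), TRANSFORM:-, EMIT:P3(v=0,ok=F)] out:P2(v=0); bubbles=2
Tick 7: [PARSE:-, VALIDATE:-, TRANSFORM:P4(v=56,ok=T), EMIT:-] out:P3(v=0); bubbles=3
Tick 8: [PARSE:-, VALIDATE:-, TRANSFORM:-, EMIT:P4(v=56,ok=T)] out:-; bubbles=3
Tick 9: [PARSE:-, VALIDATE:-, TRANSFORM:-, EMIT:-] out:P4(v=56); bubbles=4
Total bubble-slots: 20

Answer: 20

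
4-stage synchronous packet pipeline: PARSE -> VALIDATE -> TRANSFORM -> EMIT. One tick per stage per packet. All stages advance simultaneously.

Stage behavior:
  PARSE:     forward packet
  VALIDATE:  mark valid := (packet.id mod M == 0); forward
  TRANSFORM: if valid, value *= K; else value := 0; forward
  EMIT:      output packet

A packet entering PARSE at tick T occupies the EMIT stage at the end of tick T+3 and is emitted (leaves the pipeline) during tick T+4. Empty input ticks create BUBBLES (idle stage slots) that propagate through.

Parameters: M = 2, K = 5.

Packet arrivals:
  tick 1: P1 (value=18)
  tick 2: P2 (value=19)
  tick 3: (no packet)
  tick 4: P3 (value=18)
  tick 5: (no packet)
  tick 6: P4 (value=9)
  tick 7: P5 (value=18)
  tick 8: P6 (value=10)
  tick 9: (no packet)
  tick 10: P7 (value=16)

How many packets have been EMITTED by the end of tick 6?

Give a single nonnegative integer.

Tick 1: [PARSE:P1(v=18,ok=F), VALIDATE:-, TRANSFORM:-, EMIT:-] out:-; in:P1
Tick 2: [PARSE:P2(v=19,ok=F), VALIDATE:P1(v=18,ok=F), TRANSFORM:-, EMIT:-] out:-; in:P2
Tick 3: [PARSE:-, VALIDATE:P2(v=19,ok=T), TRANSFORM:P1(v=0,ok=F), EMIT:-] out:-; in:-
Tick 4: [PARSE:P3(v=18,ok=F), VALIDATE:-, TRANSFORM:P2(v=95,ok=T), EMIT:P1(v=0,ok=F)] out:-; in:P3
Tick 5: [PARSE:-, VALIDATE:P3(v=18,ok=F), TRANSFORM:-, EMIT:P2(v=95,ok=T)] out:P1(v=0); in:-
Tick 6: [PARSE:P4(v=9,ok=F), VALIDATE:-, TRANSFORM:P3(v=0,ok=F), EMIT:-] out:P2(v=95); in:P4
Emitted by tick 6: ['P1', 'P2']

Answer: 2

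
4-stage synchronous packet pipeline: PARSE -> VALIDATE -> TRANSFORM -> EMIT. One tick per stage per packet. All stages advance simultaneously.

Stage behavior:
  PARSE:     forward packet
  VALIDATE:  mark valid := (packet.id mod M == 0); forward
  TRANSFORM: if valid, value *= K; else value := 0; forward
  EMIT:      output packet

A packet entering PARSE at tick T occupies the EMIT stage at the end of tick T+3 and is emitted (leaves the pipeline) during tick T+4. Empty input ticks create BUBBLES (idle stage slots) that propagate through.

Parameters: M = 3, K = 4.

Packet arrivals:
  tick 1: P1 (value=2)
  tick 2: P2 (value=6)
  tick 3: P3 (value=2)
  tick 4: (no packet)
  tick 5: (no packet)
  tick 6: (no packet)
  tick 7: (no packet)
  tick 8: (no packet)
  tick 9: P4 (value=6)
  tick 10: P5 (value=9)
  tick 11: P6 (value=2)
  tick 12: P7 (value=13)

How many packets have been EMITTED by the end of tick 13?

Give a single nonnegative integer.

Tick 1: [PARSE:P1(v=2,ok=F), VALIDATE:-, TRANSFORM:-, EMIT:-] out:-; in:P1
Tick 2: [PARSE:P2(v=6,ok=F), VALIDATE:P1(v=2,ok=F), TRANSFORM:-, EMIT:-] out:-; in:P2
Tick 3: [PARSE:P3(v=2,ok=F), VALIDATE:P2(v=6,ok=F), TRANSFORM:P1(v=0,ok=F), EMIT:-] out:-; in:P3
Tick 4: [PARSE:-, VALIDATE:P3(v=2,ok=T), TRANSFORM:P2(v=0,ok=F), EMIT:P1(v=0,ok=F)] out:-; in:-
Tick 5: [PARSE:-, VALIDATE:-, TRANSFORM:P3(v=8,ok=T), EMIT:P2(v=0,ok=F)] out:P1(v=0); in:-
Tick 6: [PARSE:-, VALIDATE:-, TRANSFORM:-, EMIT:P3(v=8,ok=T)] out:P2(v=0); in:-
Tick 7: [PARSE:-, VALIDATE:-, TRANSFORM:-, EMIT:-] out:P3(v=8); in:-
Tick 8: [PARSE:-, VALIDATE:-, TRANSFORM:-, EMIT:-] out:-; in:-
Tick 9: [PARSE:P4(v=6,ok=F), VALIDATE:-, TRANSFORM:-, EMIT:-] out:-; in:P4
Tick 10: [PARSE:P5(v=9,ok=F), VALIDATE:P4(v=6,ok=F), TRANSFORM:-, EMIT:-] out:-; in:P5
Tick 11: [PARSE:P6(v=2,ok=F), VALIDATE:P5(v=9,ok=F), TRANSFORM:P4(v=0,ok=F), EMIT:-] out:-; in:P6
Tick 12: [PARSE:P7(v=13,ok=F), VALIDATE:P6(v=2,ok=T), TRANSFORM:P5(v=0,ok=F), EMIT:P4(v=0,ok=F)] out:-; in:P7
Tick 13: [PARSE:-, VALIDATE:P7(v=13,ok=F), TRANSFORM:P6(v=8,ok=T), EMIT:P5(v=0,ok=F)] out:P4(v=0); in:-
Emitted by tick 13: ['P1', 'P2', 'P3', 'P4']

Answer: 4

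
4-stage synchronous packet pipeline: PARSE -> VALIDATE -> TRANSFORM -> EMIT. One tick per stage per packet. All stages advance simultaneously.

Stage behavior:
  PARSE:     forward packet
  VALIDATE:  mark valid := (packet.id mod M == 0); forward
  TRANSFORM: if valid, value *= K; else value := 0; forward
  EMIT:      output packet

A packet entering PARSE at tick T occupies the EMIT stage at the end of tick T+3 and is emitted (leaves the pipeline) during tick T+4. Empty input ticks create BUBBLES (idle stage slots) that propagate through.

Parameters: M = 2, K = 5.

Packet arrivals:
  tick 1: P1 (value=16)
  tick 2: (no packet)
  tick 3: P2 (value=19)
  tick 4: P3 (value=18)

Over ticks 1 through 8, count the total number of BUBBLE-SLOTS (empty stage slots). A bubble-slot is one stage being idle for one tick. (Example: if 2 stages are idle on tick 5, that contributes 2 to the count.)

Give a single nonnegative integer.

Tick 1: [PARSE:P1(v=16,ok=F), VALIDATE:-, TRANSFORM:-, EMIT:-] out:-; bubbles=3
Tick 2: [PARSE:-, VALIDATE:P1(v=16,ok=F), TRANSFORM:-, EMIT:-] out:-; bubbles=3
Tick 3: [PARSE:P2(v=19,ok=F), VALIDATE:-, TRANSFORM:P1(v=0,ok=F), EMIT:-] out:-; bubbles=2
Tick 4: [PARSE:P3(v=18,ok=F), VALIDATE:P2(v=19,ok=T), TRANSFORM:-, EMIT:P1(v=0,ok=F)] out:-; bubbles=1
Tick 5: [PARSE:-, VALIDATE:P3(v=18,ok=F), TRANSFORM:P2(v=95,ok=T), EMIT:-] out:P1(v=0); bubbles=2
Tick 6: [PARSE:-, VALIDATE:-, TRANSFORM:P3(v=0,ok=F), EMIT:P2(v=95,ok=T)] out:-; bubbles=2
Tick 7: [PARSE:-, VALIDATE:-, TRANSFORM:-, EMIT:P3(v=0,ok=F)] out:P2(v=95); bubbles=3
Tick 8: [PARSE:-, VALIDATE:-, TRANSFORM:-, EMIT:-] out:P3(v=0); bubbles=4
Total bubble-slots: 20

Answer: 20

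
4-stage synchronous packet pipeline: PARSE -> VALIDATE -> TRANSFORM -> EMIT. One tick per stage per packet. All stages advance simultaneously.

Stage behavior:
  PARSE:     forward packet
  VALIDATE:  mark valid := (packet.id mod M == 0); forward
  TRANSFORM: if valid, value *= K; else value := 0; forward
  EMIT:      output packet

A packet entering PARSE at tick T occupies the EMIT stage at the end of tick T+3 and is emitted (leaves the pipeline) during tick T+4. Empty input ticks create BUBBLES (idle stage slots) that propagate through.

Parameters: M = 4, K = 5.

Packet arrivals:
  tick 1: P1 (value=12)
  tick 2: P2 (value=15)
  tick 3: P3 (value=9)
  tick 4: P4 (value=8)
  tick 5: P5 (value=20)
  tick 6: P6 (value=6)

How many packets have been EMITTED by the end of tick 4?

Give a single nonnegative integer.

Tick 1: [PARSE:P1(v=12,ok=F), VALIDATE:-, TRANSFORM:-, EMIT:-] out:-; in:P1
Tick 2: [PARSE:P2(v=15,ok=F), VALIDATE:P1(v=12,ok=F), TRANSFORM:-, EMIT:-] out:-; in:P2
Tick 3: [PARSE:P3(v=9,ok=F), VALIDATE:P2(v=15,ok=F), TRANSFORM:P1(v=0,ok=F), EMIT:-] out:-; in:P3
Tick 4: [PARSE:P4(v=8,ok=F), VALIDATE:P3(v=9,ok=F), TRANSFORM:P2(v=0,ok=F), EMIT:P1(v=0,ok=F)] out:-; in:P4
Emitted by tick 4: []

Answer: 0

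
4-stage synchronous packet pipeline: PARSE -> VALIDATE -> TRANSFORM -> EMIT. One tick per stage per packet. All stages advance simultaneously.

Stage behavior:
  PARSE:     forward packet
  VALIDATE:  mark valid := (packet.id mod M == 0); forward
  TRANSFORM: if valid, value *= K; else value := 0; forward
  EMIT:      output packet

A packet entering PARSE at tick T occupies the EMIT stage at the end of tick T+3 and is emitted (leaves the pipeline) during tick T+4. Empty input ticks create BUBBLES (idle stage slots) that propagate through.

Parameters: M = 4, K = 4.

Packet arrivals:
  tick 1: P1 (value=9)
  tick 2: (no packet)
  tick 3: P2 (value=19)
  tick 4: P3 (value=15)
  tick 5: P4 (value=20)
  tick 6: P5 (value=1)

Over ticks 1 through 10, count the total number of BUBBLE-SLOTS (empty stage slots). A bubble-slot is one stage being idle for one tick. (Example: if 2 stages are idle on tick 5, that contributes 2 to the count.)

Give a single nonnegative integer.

Answer: 20

Derivation:
Tick 1: [PARSE:P1(v=9,ok=F), VALIDATE:-, TRANSFORM:-, EMIT:-] out:-; bubbles=3
Tick 2: [PARSE:-, VALIDATE:P1(v=9,ok=F), TRANSFORM:-, EMIT:-] out:-; bubbles=3
Tick 3: [PARSE:P2(v=19,ok=F), VALIDATE:-, TRANSFORM:P1(v=0,ok=F), EMIT:-] out:-; bubbles=2
Tick 4: [PARSE:P3(v=15,ok=F), VALIDATE:P2(v=19,ok=F), TRANSFORM:-, EMIT:P1(v=0,ok=F)] out:-; bubbles=1
Tick 5: [PARSE:P4(v=20,ok=F), VALIDATE:P3(v=15,ok=F), TRANSFORM:P2(v=0,ok=F), EMIT:-] out:P1(v=0); bubbles=1
Tick 6: [PARSE:P5(v=1,ok=F), VALIDATE:P4(v=20,ok=T), TRANSFORM:P3(v=0,ok=F), EMIT:P2(v=0,ok=F)] out:-; bubbles=0
Tick 7: [PARSE:-, VALIDATE:P5(v=1,ok=F), TRANSFORM:P4(v=80,ok=T), EMIT:P3(v=0,ok=F)] out:P2(v=0); bubbles=1
Tick 8: [PARSE:-, VALIDATE:-, TRANSFORM:P5(v=0,ok=F), EMIT:P4(v=80,ok=T)] out:P3(v=0); bubbles=2
Tick 9: [PARSE:-, VALIDATE:-, TRANSFORM:-, EMIT:P5(v=0,ok=F)] out:P4(v=80); bubbles=3
Tick 10: [PARSE:-, VALIDATE:-, TRANSFORM:-, EMIT:-] out:P5(v=0); bubbles=4
Total bubble-slots: 20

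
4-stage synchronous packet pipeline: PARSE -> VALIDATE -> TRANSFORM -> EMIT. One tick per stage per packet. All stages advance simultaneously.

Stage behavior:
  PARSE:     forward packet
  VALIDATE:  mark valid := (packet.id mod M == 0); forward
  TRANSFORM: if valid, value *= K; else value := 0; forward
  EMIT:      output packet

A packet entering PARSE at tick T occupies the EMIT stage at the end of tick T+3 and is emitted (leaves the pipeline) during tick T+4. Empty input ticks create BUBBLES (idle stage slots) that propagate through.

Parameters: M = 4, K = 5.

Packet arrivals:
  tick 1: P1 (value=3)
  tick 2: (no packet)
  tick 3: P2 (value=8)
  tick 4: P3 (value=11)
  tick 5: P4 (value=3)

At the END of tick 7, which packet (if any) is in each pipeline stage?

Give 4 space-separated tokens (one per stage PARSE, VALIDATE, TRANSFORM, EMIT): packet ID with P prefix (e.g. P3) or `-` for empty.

Answer: - - P4 P3

Derivation:
Tick 1: [PARSE:P1(v=3,ok=F), VALIDATE:-, TRANSFORM:-, EMIT:-] out:-; in:P1
Tick 2: [PARSE:-, VALIDATE:P1(v=3,ok=F), TRANSFORM:-, EMIT:-] out:-; in:-
Tick 3: [PARSE:P2(v=8,ok=F), VALIDATE:-, TRANSFORM:P1(v=0,ok=F), EMIT:-] out:-; in:P2
Tick 4: [PARSE:P3(v=11,ok=F), VALIDATE:P2(v=8,ok=F), TRANSFORM:-, EMIT:P1(v=0,ok=F)] out:-; in:P3
Tick 5: [PARSE:P4(v=3,ok=F), VALIDATE:P3(v=11,ok=F), TRANSFORM:P2(v=0,ok=F), EMIT:-] out:P1(v=0); in:P4
Tick 6: [PARSE:-, VALIDATE:P4(v=3,ok=T), TRANSFORM:P3(v=0,ok=F), EMIT:P2(v=0,ok=F)] out:-; in:-
Tick 7: [PARSE:-, VALIDATE:-, TRANSFORM:P4(v=15,ok=T), EMIT:P3(v=0,ok=F)] out:P2(v=0); in:-
At end of tick 7: ['-', '-', 'P4', 'P3']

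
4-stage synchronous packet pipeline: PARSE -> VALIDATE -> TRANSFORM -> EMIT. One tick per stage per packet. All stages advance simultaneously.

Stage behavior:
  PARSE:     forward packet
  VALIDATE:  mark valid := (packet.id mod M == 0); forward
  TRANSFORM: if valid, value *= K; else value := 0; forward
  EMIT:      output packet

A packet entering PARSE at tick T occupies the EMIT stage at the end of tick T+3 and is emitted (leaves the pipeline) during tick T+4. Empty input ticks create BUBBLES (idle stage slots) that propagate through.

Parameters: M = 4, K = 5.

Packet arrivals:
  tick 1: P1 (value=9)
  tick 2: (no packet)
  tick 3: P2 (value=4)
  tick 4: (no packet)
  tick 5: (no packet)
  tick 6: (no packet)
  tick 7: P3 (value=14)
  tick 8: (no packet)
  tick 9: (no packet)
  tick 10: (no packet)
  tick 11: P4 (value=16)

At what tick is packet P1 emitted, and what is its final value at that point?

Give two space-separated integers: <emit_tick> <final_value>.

Tick 1: [PARSE:P1(v=9,ok=F), VALIDATE:-, TRANSFORM:-, EMIT:-] out:-; in:P1
Tick 2: [PARSE:-, VALIDATE:P1(v=9,ok=F), TRANSFORM:-, EMIT:-] out:-; in:-
Tick 3: [PARSE:P2(v=4,ok=F), VALIDATE:-, TRANSFORM:P1(v=0,ok=F), EMIT:-] out:-; in:P2
Tick 4: [PARSE:-, VALIDATE:P2(v=4,ok=F), TRANSFORM:-, EMIT:P1(v=0,ok=F)] out:-; in:-
Tick 5: [PARSE:-, VALIDATE:-, TRANSFORM:P2(v=0,ok=F), EMIT:-] out:P1(v=0); in:-
Tick 6: [PARSE:-, VALIDATE:-, TRANSFORM:-, EMIT:P2(v=0,ok=F)] out:-; in:-
Tick 7: [PARSE:P3(v=14,ok=F), VALIDATE:-, TRANSFORM:-, EMIT:-] out:P2(v=0); in:P3
Tick 8: [PARSE:-, VALIDATE:P3(v=14,ok=F), TRANSFORM:-, EMIT:-] out:-; in:-
Tick 9: [PARSE:-, VALIDATE:-, TRANSFORM:P3(v=0,ok=F), EMIT:-] out:-; in:-
Tick 10: [PARSE:-, VALIDATE:-, TRANSFORM:-, EMIT:P3(v=0,ok=F)] out:-; in:-
Tick 11: [PARSE:P4(v=16,ok=F), VALIDATE:-, TRANSFORM:-, EMIT:-] out:P3(v=0); in:P4
Tick 12: [PARSE:-, VALIDATE:P4(v=16,ok=T), TRANSFORM:-, EMIT:-] out:-; in:-
Tick 13: [PARSE:-, VALIDATE:-, TRANSFORM:P4(v=80,ok=T), EMIT:-] out:-; in:-
Tick 14: [PARSE:-, VALIDATE:-, TRANSFORM:-, EMIT:P4(v=80,ok=T)] out:-; in:-
Tick 15: [PARSE:-, VALIDATE:-, TRANSFORM:-, EMIT:-] out:P4(v=80); in:-
P1: arrives tick 1, valid=False (id=1, id%4=1), emit tick 5, final value 0

Answer: 5 0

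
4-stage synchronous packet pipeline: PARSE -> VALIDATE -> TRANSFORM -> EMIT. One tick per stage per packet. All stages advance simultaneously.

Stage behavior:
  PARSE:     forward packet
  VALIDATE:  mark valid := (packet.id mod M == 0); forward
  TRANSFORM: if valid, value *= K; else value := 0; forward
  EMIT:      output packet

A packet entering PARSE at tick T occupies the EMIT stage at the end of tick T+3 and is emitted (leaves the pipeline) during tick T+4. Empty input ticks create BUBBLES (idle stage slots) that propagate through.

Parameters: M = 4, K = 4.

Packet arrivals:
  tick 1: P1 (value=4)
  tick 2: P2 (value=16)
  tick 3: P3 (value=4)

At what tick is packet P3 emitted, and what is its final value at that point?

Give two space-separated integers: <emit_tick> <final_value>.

Tick 1: [PARSE:P1(v=4,ok=F), VALIDATE:-, TRANSFORM:-, EMIT:-] out:-; in:P1
Tick 2: [PARSE:P2(v=16,ok=F), VALIDATE:P1(v=4,ok=F), TRANSFORM:-, EMIT:-] out:-; in:P2
Tick 3: [PARSE:P3(v=4,ok=F), VALIDATE:P2(v=16,ok=F), TRANSFORM:P1(v=0,ok=F), EMIT:-] out:-; in:P3
Tick 4: [PARSE:-, VALIDATE:P3(v=4,ok=F), TRANSFORM:P2(v=0,ok=F), EMIT:P1(v=0,ok=F)] out:-; in:-
Tick 5: [PARSE:-, VALIDATE:-, TRANSFORM:P3(v=0,ok=F), EMIT:P2(v=0,ok=F)] out:P1(v=0); in:-
Tick 6: [PARSE:-, VALIDATE:-, TRANSFORM:-, EMIT:P3(v=0,ok=F)] out:P2(v=0); in:-
Tick 7: [PARSE:-, VALIDATE:-, TRANSFORM:-, EMIT:-] out:P3(v=0); in:-
P3: arrives tick 3, valid=False (id=3, id%4=3), emit tick 7, final value 0

Answer: 7 0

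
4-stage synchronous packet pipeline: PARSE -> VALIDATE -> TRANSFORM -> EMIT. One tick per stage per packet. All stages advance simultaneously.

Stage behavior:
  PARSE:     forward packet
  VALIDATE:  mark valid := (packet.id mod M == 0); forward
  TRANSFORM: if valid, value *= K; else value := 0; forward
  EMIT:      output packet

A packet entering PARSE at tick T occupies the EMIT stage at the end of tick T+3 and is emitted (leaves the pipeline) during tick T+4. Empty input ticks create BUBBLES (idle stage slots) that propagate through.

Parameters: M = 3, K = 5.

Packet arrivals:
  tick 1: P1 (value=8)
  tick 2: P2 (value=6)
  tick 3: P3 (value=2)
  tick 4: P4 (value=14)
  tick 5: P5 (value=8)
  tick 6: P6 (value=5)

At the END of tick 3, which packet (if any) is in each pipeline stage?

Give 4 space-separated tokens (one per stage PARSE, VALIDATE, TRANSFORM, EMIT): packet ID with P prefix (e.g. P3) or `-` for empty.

Tick 1: [PARSE:P1(v=8,ok=F), VALIDATE:-, TRANSFORM:-, EMIT:-] out:-; in:P1
Tick 2: [PARSE:P2(v=6,ok=F), VALIDATE:P1(v=8,ok=F), TRANSFORM:-, EMIT:-] out:-; in:P2
Tick 3: [PARSE:P3(v=2,ok=F), VALIDATE:P2(v=6,ok=F), TRANSFORM:P1(v=0,ok=F), EMIT:-] out:-; in:P3
At end of tick 3: ['P3', 'P2', 'P1', '-']

Answer: P3 P2 P1 -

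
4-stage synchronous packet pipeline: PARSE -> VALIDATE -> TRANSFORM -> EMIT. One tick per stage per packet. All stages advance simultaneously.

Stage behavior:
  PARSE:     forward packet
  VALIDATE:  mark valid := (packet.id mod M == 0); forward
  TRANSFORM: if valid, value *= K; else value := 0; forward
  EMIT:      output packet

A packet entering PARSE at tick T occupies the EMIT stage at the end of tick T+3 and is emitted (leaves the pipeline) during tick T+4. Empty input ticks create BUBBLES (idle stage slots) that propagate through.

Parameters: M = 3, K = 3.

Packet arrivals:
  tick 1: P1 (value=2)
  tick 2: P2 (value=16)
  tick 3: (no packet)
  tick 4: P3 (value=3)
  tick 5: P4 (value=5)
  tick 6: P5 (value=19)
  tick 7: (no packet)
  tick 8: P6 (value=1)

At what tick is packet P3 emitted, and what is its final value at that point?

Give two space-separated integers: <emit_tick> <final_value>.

Tick 1: [PARSE:P1(v=2,ok=F), VALIDATE:-, TRANSFORM:-, EMIT:-] out:-; in:P1
Tick 2: [PARSE:P2(v=16,ok=F), VALIDATE:P1(v=2,ok=F), TRANSFORM:-, EMIT:-] out:-; in:P2
Tick 3: [PARSE:-, VALIDATE:P2(v=16,ok=F), TRANSFORM:P1(v=0,ok=F), EMIT:-] out:-; in:-
Tick 4: [PARSE:P3(v=3,ok=F), VALIDATE:-, TRANSFORM:P2(v=0,ok=F), EMIT:P1(v=0,ok=F)] out:-; in:P3
Tick 5: [PARSE:P4(v=5,ok=F), VALIDATE:P3(v=3,ok=T), TRANSFORM:-, EMIT:P2(v=0,ok=F)] out:P1(v=0); in:P4
Tick 6: [PARSE:P5(v=19,ok=F), VALIDATE:P4(v=5,ok=F), TRANSFORM:P3(v=9,ok=T), EMIT:-] out:P2(v=0); in:P5
Tick 7: [PARSE:-, VALIDATE:P5(v=19,ok=F), TRANSFORM:P4(v=0,ok=F), EMIT:P3(v=9,ok=T)] out:-; in:-
Tick 8: [PARSE:P6(v=1,ok=F), VALIDATE:-, TRANSFORM:P5(v=0,ok=F), EMIT:P4(v=0,ok=F)] out:P3(v=9); in:P6
Tick 9: [PARSE:-, VALIDATE:P6(v=1,ok=T), TRANSFORM:-, EMIT:P5(v=0,ok=F)] out:P4(v=0); in:-
Tick 10: [PARSE:-, VALIDATE:-, TRANSFORM:P6(v=3,ok=T), EMIT:-] out:P5(v=0); in:-
Tick 11: [PARSE:-, VALIDATE:-, TRANSFORM:-, EMIT:P6(v=3,ok=T)] out:-; in:-
Tick 12: [PARSE:-, VALIDATE:-, TRANSFORM:-, EMIT:-] out:P6(v=3); in:-
P3: arrives tick 4, valid=True (id=3, id%3=0), emit tick 8, final value 9

Answer: 8 9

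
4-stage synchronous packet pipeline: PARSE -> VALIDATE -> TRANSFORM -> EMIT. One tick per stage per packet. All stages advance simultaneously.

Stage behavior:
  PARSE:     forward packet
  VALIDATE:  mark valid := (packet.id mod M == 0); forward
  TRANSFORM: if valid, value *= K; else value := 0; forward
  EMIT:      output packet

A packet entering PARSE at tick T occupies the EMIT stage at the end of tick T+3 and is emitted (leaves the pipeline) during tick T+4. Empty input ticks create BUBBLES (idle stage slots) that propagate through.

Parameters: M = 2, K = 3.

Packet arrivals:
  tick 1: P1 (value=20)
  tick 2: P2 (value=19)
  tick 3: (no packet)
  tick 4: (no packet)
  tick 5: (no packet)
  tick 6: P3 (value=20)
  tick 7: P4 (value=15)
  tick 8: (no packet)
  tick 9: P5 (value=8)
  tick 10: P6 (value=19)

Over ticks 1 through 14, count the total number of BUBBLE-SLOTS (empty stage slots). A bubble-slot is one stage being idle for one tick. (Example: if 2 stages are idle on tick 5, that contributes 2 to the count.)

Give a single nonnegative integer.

Tick 1: [PARSE:P1(v=20,ok=F), VALIDATE:-, TRANSFORM:-, EMIT:-] out:-; bubbles=3
Tick 2: [PARSE:P2(v=19,ok=F), VALIDATE:P1(v=20,ok=F), TRANSFORM:-, EMIT:-] out:-; bubbles=2
Tick 3: [PARSE:-, VALIDATE:P2(v=19,ok=T), TRANSFORM:P1(v=0,ok=F), EMIT:-] out:-; bubbles=2
Tick 4: [PARSE:-, VALIDATE:-, TRANSFORM:P2(v=57,ok=T), EMIT:P1(v=0,ok=F)] out:-; bubbles=2
Tick 5: [PARSE:-, VALIDATE:-, TRANSFORM:-, EMIT:P2(v=57,ok=T)] out:P1(v=0); bubbles=3
Tick 6: [PARSE:P3(v=20,ok=F), VALIDATE:-, TRANSFORM:-, EMIT:-] out:P2(v=57); bubbles=3
Tick 7: [PARSE:P4(v=15,ok=F), VALIDATE:P3(v=20,ok=F), TRANSFORM:-, EMIT:-] out:-; bubbles=2
Tick 8: [PARSE:-, VALIDATE:P4(v=15,ok=T), TRANSFORM:P3(v=0,ok=F), EMIT:-] out:-; bubbles=2
Tick 9: [PARSE:P5(v=8,ok=F), VALIDATE:-, TRANSFORM:P4(v=45,ok=T), EMIT:P3(v=0,ok=F)] out:-; bubbles=1
Tick 10: [PARSE:P6(v=19,ok=F), VALIDATE:P5(v=8,ok=F), TRANSFORM:-, EMIT:P4(v=45,ok=T)] out:P3(v=0); bubbles=1
Tick 11: [PARSE:-, VALIDATE:P6(v=19,ok=T), TRANSFORM:P5(v=0,ok=F), EMIT:-] out:P4(v=45); bubbles=2
Tick 12: [PARSE:-, VALIDATE:-, TRANSFORM:P6(v=57,ok=T), EMIT:P5(v=0,ok=F)] out:-; bubbles=2
Tick 13: [PARSE:-, VALIDATE:-, TRANSFORM:-, EMIT:P6(v=57,ok=T)] out:P5(v=0); bubbles=3
Tick 14: [PARSE:-, VALIDATE:-, TRANSFORM:-, EMIT:-] out:P6(v=57); bubbles=4
Total bubble-slots: 32

Answer: 32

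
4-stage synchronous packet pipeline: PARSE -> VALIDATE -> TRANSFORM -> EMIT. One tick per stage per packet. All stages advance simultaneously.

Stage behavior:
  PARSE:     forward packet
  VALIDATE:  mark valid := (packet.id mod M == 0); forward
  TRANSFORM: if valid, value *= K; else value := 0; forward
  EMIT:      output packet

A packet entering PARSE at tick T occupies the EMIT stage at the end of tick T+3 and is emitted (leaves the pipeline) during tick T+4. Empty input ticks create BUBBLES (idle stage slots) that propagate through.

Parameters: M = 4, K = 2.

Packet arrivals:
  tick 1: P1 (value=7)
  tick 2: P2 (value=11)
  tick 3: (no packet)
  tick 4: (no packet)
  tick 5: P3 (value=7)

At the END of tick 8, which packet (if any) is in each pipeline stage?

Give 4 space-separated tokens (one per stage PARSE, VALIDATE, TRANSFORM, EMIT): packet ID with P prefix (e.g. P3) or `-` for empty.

Tick 1: [PARSE:P1(v=7,ok=F), VALIDATE:-, TRANSFORM:-, EMIT:-] out:-; in:P1
Tick 2: [PARSE:P2(v=11,ok=F), VALIDATE:P1(v=7,ok=F), TRANSFORM:-, EMIT:-] out:-; in:P2
Tick 3: [PARSE:-, VALIDATE:P2(v=11,ok=F), TRANSFORM:P1(v=0,ok=F), EMIT:-] out:-; in:-
Tick 4: [PARSE:-, VALIDATE:-, TRANSFORM:P2(v=0,ok=F), EMIT:P1(v=0,ok=F)] out:-; in:-
Tick 5: [PARSE:P3(v=7,ok=F), VALIDATE:-, TRANSFORM:-, EMIT:P2(v=0,ok=F)] out:P1(v=0); in:P3
Tick 6: [PARSE:-, VALIDATE:P3(v=7,ok=F), TRANSFORM:-, EMIT:-] out:P2(v=0); in:-
Tick 7: [PARSE:-, VALIDATE:-, TRANSFORM:P3(v=0,ok=F), EMIT:-] out:-; in:-
Tick 8: [PARSE:-, VALIDATE:-, TRANSFORM:-, EMIT:P3(v=0,ok=F)] out:-; in:-
At end of tick 8: ['-', '-', '-', 'P3']

Answer: - - - P3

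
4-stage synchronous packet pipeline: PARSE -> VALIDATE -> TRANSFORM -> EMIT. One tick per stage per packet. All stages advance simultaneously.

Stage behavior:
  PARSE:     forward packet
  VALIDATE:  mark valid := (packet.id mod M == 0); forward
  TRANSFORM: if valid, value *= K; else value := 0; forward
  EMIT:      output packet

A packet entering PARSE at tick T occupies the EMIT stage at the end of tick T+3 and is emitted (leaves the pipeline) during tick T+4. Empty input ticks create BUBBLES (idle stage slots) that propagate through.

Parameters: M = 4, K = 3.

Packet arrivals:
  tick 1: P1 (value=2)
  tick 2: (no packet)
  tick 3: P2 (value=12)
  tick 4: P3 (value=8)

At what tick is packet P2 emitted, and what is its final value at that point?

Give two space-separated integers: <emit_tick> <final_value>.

Answer: 7 0

Derivation:
Tick 1: [PARSE:P1(v=2,ok=F), VALIDATE:-, TRANSFORM:-, EMIT:-] out:-; in:P1
Tick 2: [PARSE:-, VALIDATE:P1(v=2,ok=F), TRANSFORM:-, EMIT:-] out:-; in:-
Tick 3: [PARSE:P2(v=12,ok=F), VALIDATE:-, TRANSFORM:P1(v=0,ok=F), EMIT:-] out:-; in:P2
Tick 4: [PARSE:P3(v=8,ok=F), VALIDATE:P2(v=12,ok=F), TRANSFORM:-, EMIT:P1(v=0,ok=F)] out:-; in:P3
Tick 5: [PARSE:-, VALIDATE:P3(v=8,ok=F), TRANSFORM:P2(v=0,ok=F), EMIT:-] out:P1(v=0); in:-
Tick 6: [PARSE:-, VALIDATE:-, TRANSFORM:P3(v=0,ok=F), EMIT:P2(v=0,ok=F)] out:-; in:-
Tick 7: [PARSE:-, VALIDATE:-, TRANSFORM:-, EMIT:P3(v=0,ok=F)] out:P2(v=0); in:-
Tick 8: [PARSE:-, VALIDATE:-, TRANSFORM:-, EMIT:-] out:P3(v=0); in:-
P2: arrives tick 3, valid=False (id=2, id%4=2), emit tick 7, final value 0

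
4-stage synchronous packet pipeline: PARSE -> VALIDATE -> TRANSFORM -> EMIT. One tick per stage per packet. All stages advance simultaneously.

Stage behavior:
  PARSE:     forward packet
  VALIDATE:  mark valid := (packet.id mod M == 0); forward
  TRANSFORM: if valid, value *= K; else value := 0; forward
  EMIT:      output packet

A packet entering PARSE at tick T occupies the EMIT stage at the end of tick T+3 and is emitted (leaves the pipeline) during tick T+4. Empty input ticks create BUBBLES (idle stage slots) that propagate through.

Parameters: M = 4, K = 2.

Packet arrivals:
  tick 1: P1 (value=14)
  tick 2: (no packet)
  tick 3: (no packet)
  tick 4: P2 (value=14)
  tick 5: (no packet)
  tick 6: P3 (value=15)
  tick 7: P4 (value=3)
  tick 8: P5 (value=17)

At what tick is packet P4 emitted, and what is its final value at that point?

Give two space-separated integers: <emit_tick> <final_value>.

Answer: 11 6

Derivation:
Tick 1: [PARSE:P1(v=14,ok=F), VALIDATE:-, TRANSFORM:-, EMIT:-] out:-; in:P1
Tick 2: [PARSE:-, VALIDATE:P1(v=14,ok=F), TRANSFORM:-, EMIT:-] out:-; in:-
Tick 3: [PARSE:-, VALIDATE:-, TRANSFORM:P1(v=0,ok=F), EMIT:-] out:-; in:-
Tick 4: [PARSE:P2(v=14,ok=F), VALIDATE:-, TRANSFORM:-, EMIT:P1(v=0,ok=F)] out:-; in:P2
Tick 5: [PARSE:-, VALIDATE:P2(v=14,ok=F), TRANSFORM:-, EMIT:-] out:P1(v=0); in:-
Tick 6: [PARSE:P3(v=15,ok=F), VALIDATE:-, TRANSFORM:P2(v=0,ok=F), EMIT:-] out:-; in:P3
Tick 7: [PARSE:P4(v=3,ok=F), VALIDATE:P3(v=15,ok=F), TRANSFORM:-, EMIT:P2(v=0,ok=F)] out:-; in:P4
Tick 8: [PARSE:P5(v=17,ok=F), VALIDATE:P4(v=3,ok=T), TRANSFORM:P3(v=0,ok=F), EMIT:-] out:P2(v=0); in:P5
Tick 9: [PARSE:-, VALIDATE:P5(v=17,ok=F), TRANSFORM:P4(v=6,ok=T), EMIT:P3(v=0,ok=F)] out:-; in:-
Tick 10: [PARSE:-, VALIDATE:-, TRANSFORM:P5(v=0,ok=F), EMIT:P4(v=6,ok=T)] out:P3(v=0); in:-
Tick 11: [PARSE:-, VALIDATE:-, TRANSFORM:-, EMIT:P5(v=0,ok=F)] out:P4(v=6); in:-
Tick 12: [PARSE:-, VALIDATE:-, TRANSFORM:-, EMIT:-] out:P5(v=0); in:-
P4: arrives tick 7, valid=True (id=4, id%4=0), emit tick 11, final value 6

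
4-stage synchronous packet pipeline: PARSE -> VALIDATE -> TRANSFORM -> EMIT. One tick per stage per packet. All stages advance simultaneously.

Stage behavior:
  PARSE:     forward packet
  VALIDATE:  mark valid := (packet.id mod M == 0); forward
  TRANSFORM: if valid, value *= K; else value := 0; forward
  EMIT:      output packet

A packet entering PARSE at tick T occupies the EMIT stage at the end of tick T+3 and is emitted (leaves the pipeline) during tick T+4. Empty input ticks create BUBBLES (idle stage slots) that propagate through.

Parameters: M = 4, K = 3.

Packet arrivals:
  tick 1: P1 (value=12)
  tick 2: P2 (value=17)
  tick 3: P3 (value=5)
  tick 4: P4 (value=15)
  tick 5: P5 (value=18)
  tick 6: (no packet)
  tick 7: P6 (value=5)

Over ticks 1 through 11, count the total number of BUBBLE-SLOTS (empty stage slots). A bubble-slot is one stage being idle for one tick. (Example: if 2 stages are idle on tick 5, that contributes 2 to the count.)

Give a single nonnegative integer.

Tick 1: [PARSE:P1(v=12,ok=F), VALIDATE:-, TRANSFORM:-, EMIT:-] out:-; bubbles=3
Tick 2: [PARSE:P2(v=17,ok=F), VALIDATE:P1(v=12,ok=F), TRANSFORM:-, EMIT:-] out:-; bubbles=2
Tick 3: [PARSE:P3(v=5,ok=F), VALIDATE:P2(v=17,ok=F), TRANSFORM:P1(v=0,ok=F), EMIT:-] out:-; bubbles=1
Tick 4: [PARSE:P4(v=15,ok=F), VALIDATE:P3(v=5,ok=F), TRANSFORM:P2(v=0,ok=F), EMIT:P1(v=0,ok=F)] out:-; bubbles=0
Tick 5: [PARSE:P5(v=18,ok=F), VALIDATE:P4(v=15,ok=T), TRANSFORM:P3(v=0,ok=F), EMIT:P2(v=0,ok=F)] out:P1(v=0); bubbles=0
Tick 6: [PARSE:-, VALIDATE:P5(v=18,ok=F), TRANSFORM:P4(v=45,ok=T), EMIT:P3(v=0,ok=F)] out:P2(v=0); bubbles=1
Tick 7: [PARSE:P6(v=5,ok=F), VALIDATE:-, TRANSFORM:P5(v=0,ok=F), EMIT:P4(v=45,ok=T)] out:P3(v=0); bubbles=1
Tick 8: [PARSE:-, VALIDATE:P6(v=5,ok=F), TRANSFORM:-, EMIT:P5(v=0,ok=F)] out:P4(v=45); bubbles=2
Tick 9: [PARSE:-, VALIDATE:-, TRANSFORM:P6(v=0,ok=F), EMIT:-] out:P5(v=0); bubbles=3
Tick 10: [PARSE:-, VALIDATE:-, TRANSFORM:-, EMIT:P6(v=0,ok=F)] out:-; bubbles=3
Tick 11: [PARSE:-, VALIDATE:-, TRANSFORM:-, EMIT:-] out:P6(v=0); bubbles=4
Total bubble-slots: 20

Answer: 20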